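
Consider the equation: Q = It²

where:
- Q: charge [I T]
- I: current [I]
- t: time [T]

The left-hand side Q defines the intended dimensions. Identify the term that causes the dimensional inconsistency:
The right-hand side term It²

Q has dimensions [I T], but It² has dimensions [I T^2], so the term It² is dimensionally wrong for Q.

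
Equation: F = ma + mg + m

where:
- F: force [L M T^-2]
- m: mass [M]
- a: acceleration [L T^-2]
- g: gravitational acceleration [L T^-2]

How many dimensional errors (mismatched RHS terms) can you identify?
1

LHS F: [L M T^-2]
- ma: [L M T^-2] ✓
- mg: [L M T^-2] ✓
- m: [M] ✗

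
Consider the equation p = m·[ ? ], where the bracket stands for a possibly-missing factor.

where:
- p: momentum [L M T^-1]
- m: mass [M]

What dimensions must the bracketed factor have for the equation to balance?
[L T^-1] — velocity (e.g. v)

p has dimensions [L M T^-1]; m has dimensions [M].
The bracketed factor must supply [L M T^-1] / [M] = [L T^-1].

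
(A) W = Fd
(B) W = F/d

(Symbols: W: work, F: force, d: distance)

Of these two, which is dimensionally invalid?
(B)

(A) W = Fd: LHS [L^2 M T^-2], RHS [L^2 M T^-2] ✓
(B) W = F/d: LHS [L^2 M T^-2], RHS [M T^-2] ✗

Expression (B) W = F/d is dimensionally incorrect.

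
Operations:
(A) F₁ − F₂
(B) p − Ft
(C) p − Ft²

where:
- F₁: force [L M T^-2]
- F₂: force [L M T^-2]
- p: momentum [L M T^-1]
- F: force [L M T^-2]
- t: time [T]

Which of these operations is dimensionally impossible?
(C) p − Ft²

(A) F₁ − F₂: F₁ [L M T^-2] and F₂ [L M T^-2] — same dimensions ✓
(B) p − Ft: p [L M T^-1] and Ft [L M T^-1] — same dimensions ✓
(C) p − Ft²: p [L M T^-1] and Ft² [L M] — different dimensions cannot be added/subtracted ✗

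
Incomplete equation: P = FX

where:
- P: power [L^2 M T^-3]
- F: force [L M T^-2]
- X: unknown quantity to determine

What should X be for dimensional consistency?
X = v (velocity), dimensions [L T^-1]

P has dimensions [L^2 M T^-3]; the rest of the RHS (F) has dimensions [L M T^-2].
So X must have dimensions [L T^-1] — X = v (velocity).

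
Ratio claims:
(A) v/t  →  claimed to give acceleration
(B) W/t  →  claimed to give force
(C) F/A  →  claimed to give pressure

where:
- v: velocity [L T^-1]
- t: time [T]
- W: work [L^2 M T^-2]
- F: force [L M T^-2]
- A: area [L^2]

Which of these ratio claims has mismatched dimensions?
(B) W/t does not give force

(A) v/t: [L T^-2] = acceleration [L T^-2] ✓
(B) W/t: [L^2 M T^-3] ≠ force [L M T^-2] ✗
(C) F/A: [L^-1 M T^-2] = pressure [L^-1 M T^-2] ✓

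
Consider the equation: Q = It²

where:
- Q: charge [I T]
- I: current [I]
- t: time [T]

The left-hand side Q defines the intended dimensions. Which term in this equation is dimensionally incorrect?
The right-hand side term It²

Q has dimensions [I T], but It² has dimensions [I T^2], so the term It² is dimensionally wrong for Q.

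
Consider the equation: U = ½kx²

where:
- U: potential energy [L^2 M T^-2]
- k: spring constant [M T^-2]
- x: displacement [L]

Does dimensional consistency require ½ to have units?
No

U has dimensions [L^2 M T^-2] and kx² already has dimensions [L^2 M T^-2], so the equation balances without ½ contributing any dimensions. ½ is a pure (dimensionless) number; changing or removing it would not affect dimensional consistency.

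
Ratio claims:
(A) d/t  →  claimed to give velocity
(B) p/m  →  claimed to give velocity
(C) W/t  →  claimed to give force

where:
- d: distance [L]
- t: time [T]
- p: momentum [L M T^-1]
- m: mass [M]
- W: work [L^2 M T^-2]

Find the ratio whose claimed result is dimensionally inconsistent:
(C) W/t does not give force

(A) d/t: [L T^-1] = velocity [L T^-1] ✓
(B) p/m: [L T^-1] = velocity [L T^-1] ✓
(C) W/t: [L^2 M T^-3] ≠ force [L M T^-2] ✗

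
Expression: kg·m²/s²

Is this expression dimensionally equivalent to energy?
Yes

The expression kg·m²/s² has dimensions [L^2 M T^-2], which is exactly energy [L^2 M T^-2].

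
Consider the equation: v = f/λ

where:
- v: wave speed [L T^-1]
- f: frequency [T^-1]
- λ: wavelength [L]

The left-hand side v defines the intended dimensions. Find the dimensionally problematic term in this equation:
The right-hand side term f/λ

v has dimensions [L T^-1], but f/λ has dimensions [L^-1 T^-1], so the term f/λ is dimensionally wrong for v.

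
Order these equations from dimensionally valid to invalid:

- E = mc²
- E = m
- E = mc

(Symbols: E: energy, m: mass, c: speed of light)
Dimensionally correct: E = mc²
Dimensionally incorrect: E = m, E = mc
Ordered (correct first, then incorrect): E = mc², E = m, E = mc

- E = mc²: LHS [L^2 M T^-2], RHS [L^2 M T^-2] → correct ✓
- E = m: LHS [L^2 M T^-2], RHS [M] → incorrect ✗
- E = mc: LHS [L^2 M T^-2], RHS [L M T^-1] → incorrect ✗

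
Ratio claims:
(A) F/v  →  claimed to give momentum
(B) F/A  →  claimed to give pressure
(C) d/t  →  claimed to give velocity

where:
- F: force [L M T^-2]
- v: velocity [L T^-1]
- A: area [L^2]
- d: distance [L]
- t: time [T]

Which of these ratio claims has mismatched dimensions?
(A) F/v does not give momentum

(A) F/v: [M T^-1] ≠ momentum [L M T^-1] ✗
(B) F/A: [L^-1 M T^-2] = pressure [L^-1 M T^-2] ✓
(C) d/t: [L T^-1] = velocity [L T^-1] ✓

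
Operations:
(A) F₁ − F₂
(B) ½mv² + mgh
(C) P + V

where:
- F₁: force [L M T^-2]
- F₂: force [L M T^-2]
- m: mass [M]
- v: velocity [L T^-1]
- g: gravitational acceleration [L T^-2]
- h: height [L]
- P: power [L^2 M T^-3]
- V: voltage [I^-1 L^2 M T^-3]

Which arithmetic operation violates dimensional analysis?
(C) P + V

(A) F₁ − F₂: F₁ [L M T^-2] and F₂ [L M T^-2] — same dimensions ✓
(B) ½mv² + mgh: ½mv² [L^2 M T^-2] and mgh [L^2 M T^-2] — same dimensions ✓
(C) P + V: P [L^2 M T^-3] and V [I^-1 L^2 M T^-3] — different dimensions cannot be added/subtracted ✗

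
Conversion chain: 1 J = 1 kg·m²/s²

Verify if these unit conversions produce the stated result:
The chain is correct (no errors).

Correct: Joule is defined as kg·m²/s²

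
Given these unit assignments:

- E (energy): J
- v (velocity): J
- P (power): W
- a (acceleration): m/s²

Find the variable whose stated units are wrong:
v

The variable v (velocity) should have units m/s, not J.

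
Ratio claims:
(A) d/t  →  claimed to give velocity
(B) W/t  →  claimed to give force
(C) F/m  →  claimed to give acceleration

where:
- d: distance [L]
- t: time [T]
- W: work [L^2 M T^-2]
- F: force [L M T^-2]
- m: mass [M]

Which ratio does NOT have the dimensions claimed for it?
(B) W/t does not give force

(A) d/t: [L T^-1] = velocity [L T^-1] ✓
(B) W/t: [L^2 M T^-3] ≠ force [L M T^-2] ✗
(C) F/m: [L T^-2] = acceleration [L T^-2] ✓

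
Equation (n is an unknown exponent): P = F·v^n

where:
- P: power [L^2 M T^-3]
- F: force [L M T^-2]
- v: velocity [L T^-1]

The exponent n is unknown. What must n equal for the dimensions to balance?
n = 1

P has dimensions [L^2 M T^-3]; v has dimensions [L T^-1].
The rest of the RHS has dimensions [L M T^-2], so v^n must supply [L T^-1].
With n = 1: F·v^1 has dimensions [L^2 M T^-3], matching the LHS ✓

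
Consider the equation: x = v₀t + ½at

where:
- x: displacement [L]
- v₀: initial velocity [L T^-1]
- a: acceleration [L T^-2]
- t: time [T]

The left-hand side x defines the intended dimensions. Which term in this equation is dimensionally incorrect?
The term ½at

Checking each RHS term against the LHS:
- v₀t: [L] — matches x [L] ✓
- ½at: [L T^-1] — does NOT match x [L] ✗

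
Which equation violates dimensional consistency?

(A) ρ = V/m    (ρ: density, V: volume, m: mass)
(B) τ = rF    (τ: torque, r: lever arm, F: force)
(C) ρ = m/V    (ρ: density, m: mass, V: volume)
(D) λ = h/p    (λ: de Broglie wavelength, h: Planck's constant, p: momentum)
(A) ρ = V/m

The equation (A) ρ = V/m is dimensionally incorrect.

LHS (ρ): [L^-3 M]
RHS (V/m): [L^3 M^-1] ✗

The dimensions do not match. The other three equations balance.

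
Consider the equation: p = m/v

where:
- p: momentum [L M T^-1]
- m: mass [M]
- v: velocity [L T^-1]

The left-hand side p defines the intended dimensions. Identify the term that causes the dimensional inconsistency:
The right-hand side term m/v

p has dimensions [L M T^-1], but m/v has dimensions [L^-1 M T], so the term m/v is dimensionally wrong for p.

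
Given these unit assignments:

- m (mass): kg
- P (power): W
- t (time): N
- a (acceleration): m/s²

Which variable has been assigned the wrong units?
t

The variable t (time) should have units s, not N.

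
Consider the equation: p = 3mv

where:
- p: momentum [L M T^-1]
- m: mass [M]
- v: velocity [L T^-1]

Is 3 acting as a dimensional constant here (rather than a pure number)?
No

p has dimensions [L M T^-1] and mv already has dimensions [L M T^-1], so the equation balances without 3 contributing any dimensions. 3 is a pure (dimensionless) number; changing or removing it would not affect dimensional consistency.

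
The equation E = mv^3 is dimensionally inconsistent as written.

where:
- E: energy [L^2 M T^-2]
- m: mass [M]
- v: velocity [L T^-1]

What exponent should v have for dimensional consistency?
The exponent of v should be 2: E = mv^2

The LHS E has dimensions [L^2 M T^-2]; v has dimensions [L T^-1].
As written, the RHS mv^3 (exponent 3 on v) has dimensions [L^3 M T^-3], which does not match.
With exponent 2, the RHS mv^2 has dimensions [L^2 M T^-2], matching the LHS.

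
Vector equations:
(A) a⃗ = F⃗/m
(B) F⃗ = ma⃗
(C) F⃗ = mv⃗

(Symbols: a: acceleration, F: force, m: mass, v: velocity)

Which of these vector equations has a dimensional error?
(C) F⃗ = mv⃗

(A) a⃗ = F⃗/m: LHS [L T^-2], RHS [L T^-2] ✓ — force (vector) divided by mass (scalar)
(B) F⃗ = ma⃗: LHS [L M T^-2], RHS [L M T^-2] ✓ — Force and acceleration are vectors, mass is a scalar
(C) F⃗ = mv⃗: LHS [L M T^-2], RHS [L M T^-1] ✗ — mass times velocity is momentum, not force; should be ma⃗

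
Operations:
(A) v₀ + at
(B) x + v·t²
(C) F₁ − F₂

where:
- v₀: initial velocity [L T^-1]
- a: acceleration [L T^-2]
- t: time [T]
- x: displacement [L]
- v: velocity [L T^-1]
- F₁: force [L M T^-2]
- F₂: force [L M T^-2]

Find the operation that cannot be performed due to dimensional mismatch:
(B) x + v·t²

(A) v₀ + at: v₀ [L T^-1] and at [L T^-1] — same dimensions ✓
(B) x + v·t²: x [L] and v·t² [L T] — different dimensions cannot be added/subtracted ✗
(C) F₁ − F₂: F₁ [L M T^-2] and F₂ [L M T^-2] — same dimensions ✓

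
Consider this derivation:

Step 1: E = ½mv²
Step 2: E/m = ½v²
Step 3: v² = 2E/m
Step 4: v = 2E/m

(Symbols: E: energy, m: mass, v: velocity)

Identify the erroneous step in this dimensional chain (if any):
Step 4

Step 1: E = ½mv² → LHS [L^2 M T^-2], RHS [L^2 M T^-2] ✓
Step 2: E/m = ½v² → LHS [L^2 T^-2], RHS [L^2 T^-2] ✓
Step 3: v² = 2E/m → LHS [L^2 T^-2], RHS [L^2 T^-2] ✓
Step 4: v = 2E/m → LHS [L T^-1], RHS [L^2 T^-2] ✗

The first dimensional inconsistency appears in step 4: v = 2E/m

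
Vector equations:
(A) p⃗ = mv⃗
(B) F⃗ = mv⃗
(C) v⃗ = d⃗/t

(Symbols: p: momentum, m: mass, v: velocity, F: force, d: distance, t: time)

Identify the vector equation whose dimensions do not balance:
(B) F⃗ = mv⃗

(A) p⃗ = mv⃗: LHS [L M T^-1], RHS [L M T^-1] ✓ — mass (scalar) times velocity (vector)
(B) F⃗ = mv⃗: LHS [L M T^-2], RHS [L M T^-1] ✗ — mass times velocity is momentum, not force; should be ma⃗
(C) v⃗ = d⃗/t: LHS [L T^-1], RHS [L T^-1] ✓ — displacement (vector) divided by time (scalar)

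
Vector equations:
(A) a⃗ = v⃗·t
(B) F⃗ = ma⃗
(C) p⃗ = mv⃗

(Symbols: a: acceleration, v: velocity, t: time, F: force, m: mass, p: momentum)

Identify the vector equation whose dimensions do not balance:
(A) a⃗ = v⃗·t

(A) a⃗ = v⃗·t: LHS [L T^-2], RHS [L] ✗ — acceleration is velocity per time; should be v⃗/t
(B) F⃗ = ma⃗: LHS [L M T^-2], RHS [L M T^-2] ✓ — Force and acceleration are vectors, mass is a scalar
(C) p⃗ = mv⃗: LHS [L M T^-1], RHS [L M T^-1] ✓ — mass (scalar) times velocity (vector)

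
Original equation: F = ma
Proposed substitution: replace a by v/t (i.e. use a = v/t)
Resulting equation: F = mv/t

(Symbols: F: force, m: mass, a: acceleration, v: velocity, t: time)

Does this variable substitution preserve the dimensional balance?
Yes

[a] = [L T^-2] and [v/t] = [L T^-2]. These match, so the substitution replaces a quantity by one of the same dimensions and the result F = mv/t has LHS [L M T^-2] vs RHS [L M T^-2] — still consistent.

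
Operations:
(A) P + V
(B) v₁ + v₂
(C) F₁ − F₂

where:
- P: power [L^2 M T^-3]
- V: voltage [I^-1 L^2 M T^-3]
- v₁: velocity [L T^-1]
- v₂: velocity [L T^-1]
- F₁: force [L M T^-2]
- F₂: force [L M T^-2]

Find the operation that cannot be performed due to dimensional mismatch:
(A) P + V

(A) P + V: P [L^2 M T^-3] and V [I^-1 L^2 M T^-3] — different dimensions cannot be added/subtracted ✗
(B) v₁ + v₂: v₁ [L T^-1] and v₂ [L T^-1] — same dimensions ✓
(C) F₁ − F₂: F₁ [L M T^-2] and F₂ [L M T^-2] — same dimensions ✓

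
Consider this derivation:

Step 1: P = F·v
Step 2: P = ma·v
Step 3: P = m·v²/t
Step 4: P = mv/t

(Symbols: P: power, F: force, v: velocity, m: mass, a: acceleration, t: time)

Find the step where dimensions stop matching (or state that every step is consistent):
Step 4

Step 1: P = F·v → LHS [L^2 M T^-3], RHS [L^2 M T^-3] ✓
Step 2: P = ma·v → LHS [L^2 M T^-3], RHS [L^2 M T^-3] ✓
Step 3: P = m·v²/t → LHS [L^2 M T^-3], RHS [L^2 M T^-3] ✓
Step 4: P = mv/t → LHS [L^2 M T^-3], RHS [L M T^-2] ✗

The first dimensional inconsistency appears in step 4: P = mv/t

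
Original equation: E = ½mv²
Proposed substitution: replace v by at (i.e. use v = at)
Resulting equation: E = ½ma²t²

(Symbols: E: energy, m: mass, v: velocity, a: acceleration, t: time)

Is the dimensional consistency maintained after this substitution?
Yes

[v] = [L T^-1] and [at] = [L T^-1]. These match, so the substitution replaces a quantity by one of the same dimensions and the result E = ½ma²t² has LHS [L^2 M T^-2] vs RHS [L^2 M T^-2] — still consistent.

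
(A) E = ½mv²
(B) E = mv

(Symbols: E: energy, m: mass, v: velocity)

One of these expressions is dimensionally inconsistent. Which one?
(B)

(A) E = ½mv²: LHS [L^2 M T^-2], RHS [L^2 M T^-2] ✓
(B) E = mv: LHS [L^2 M T^-2], RHS [L M T^-1] ✗

Expression (B) E = mv is dimensionally incorrect.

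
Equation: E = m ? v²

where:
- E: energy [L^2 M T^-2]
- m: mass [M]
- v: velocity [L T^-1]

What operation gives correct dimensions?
multiplication (×): E = m × v²

E [L^2 M T^-2]; m [M]; v² [L^2 T^-2].
m × v² → [L^2 M T^-2] ✓
m ÷ v² → [L^-2 M T^2] ✗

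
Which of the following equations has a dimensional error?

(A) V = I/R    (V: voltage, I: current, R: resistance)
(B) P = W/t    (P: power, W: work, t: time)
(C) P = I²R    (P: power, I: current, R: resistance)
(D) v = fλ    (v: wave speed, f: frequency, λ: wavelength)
(A) V = I/R

The equation (A) V = I/R is dimensionally incorrect.

LHS (V): [I^-1 L^2 M T^-3]
RHS (I/R): [I^3 L^-2 M^-1 T^3] ✗

The dimensions do not match. The other three equations balance.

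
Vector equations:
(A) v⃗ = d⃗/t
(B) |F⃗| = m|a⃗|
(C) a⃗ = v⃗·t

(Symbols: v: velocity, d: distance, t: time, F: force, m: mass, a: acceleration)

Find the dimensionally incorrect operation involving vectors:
(C) a⃗ = v⃗·t

(A) v⃗ = d⃗/t: LHS [L T^-1], RHS [L T^-1] ✓ — displacement (vector) divided by time (scalar)
(B) |F⃗| = m|a⃗|: LHS [L M T^-2], RHS [L M T^-2] ✓ — magnitudes of vectors are scalars
(C) a⃗ = v⃗·t: LHS [L T^-2], RHS [L] ✗ — acceleration is velocity per time; should be v⃗/t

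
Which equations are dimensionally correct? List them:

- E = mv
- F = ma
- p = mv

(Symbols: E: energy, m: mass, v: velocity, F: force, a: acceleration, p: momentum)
Dimensionally correct: F = ma, p = mv
Dimensionally incorrect: E = mv
Ordered (correct first, then incorrect): F = ma, p = mv, E = mv

- E = mv: LHS [L^2 M T^-2], RHS [L M T^-1] → incorrect ✗
- F = ma: LHS [L M T^-2], RHS [L M T^-2] → correct ✓
- p = mv: LHS [L M T^-1], RHS [L M T^-1] → correct ✓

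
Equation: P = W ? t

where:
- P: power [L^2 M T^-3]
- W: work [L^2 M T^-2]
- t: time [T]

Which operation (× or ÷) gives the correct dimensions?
division (÷): P = W ÷ t

P [L^2 M T^-3]; W [L^2 M T^-2]; t [T].
W × t → [L^2 M T^-1] ✗
W ÷ t → [L^2 M T^-3] ✓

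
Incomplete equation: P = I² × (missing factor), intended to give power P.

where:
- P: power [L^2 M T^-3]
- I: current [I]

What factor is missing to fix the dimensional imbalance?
R (resistance), dimensions [I^-2 L^2 M T^-3]

P has dimensions [L^2 M T^-3] and I² has dimensions [I^2].
The missing factor must have dimensions [L^2 M T^-3] / [I^2] = [I^-2 L^2 M T^-3], i.e. resistance (R).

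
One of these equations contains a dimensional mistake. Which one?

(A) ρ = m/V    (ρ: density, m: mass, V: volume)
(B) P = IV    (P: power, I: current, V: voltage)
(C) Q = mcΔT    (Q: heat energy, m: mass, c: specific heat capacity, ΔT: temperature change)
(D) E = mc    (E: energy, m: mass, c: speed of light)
(D) E = mc

The equation (D) E = mc is dimensionally incorrect.

LHS (E): [L^2 M T^-2]
RHS (mc): [L M T^-1] ✗

The dimensions do not match. The other three equations balance.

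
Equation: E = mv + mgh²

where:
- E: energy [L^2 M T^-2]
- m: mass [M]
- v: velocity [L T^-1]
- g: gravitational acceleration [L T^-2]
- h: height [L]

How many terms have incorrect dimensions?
2

LHS E: [L^2 M T^-2]
- mv: [L M T^-1] ✗
- mgh²: [L^3 M T^-2] ✗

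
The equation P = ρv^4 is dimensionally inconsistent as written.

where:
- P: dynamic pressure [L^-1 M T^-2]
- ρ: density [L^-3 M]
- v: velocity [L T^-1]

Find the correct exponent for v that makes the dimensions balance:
The exponent of v should be 2: P = ρv^2

The LHS P has dimensions [L^-1 M T^-2]; v has dimensions [L T^-1].
As written, the RHS ρv^4 (exponent 4 on v) has dimensions [L M T^-4], which does not match.
With exponent 2, the RHS ρv^2 has dimensions [L^-1 M T^-2], matching the LHS.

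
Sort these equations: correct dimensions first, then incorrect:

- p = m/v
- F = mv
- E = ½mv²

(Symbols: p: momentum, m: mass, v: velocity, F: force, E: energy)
Dimensionally correct: E = ½mv²
Dimensionally incorrect: p = m/v, F = mv
Ordered (correct first, then incorrect): E = ½mv², p = m/v, F = mv

- p = m/v: LHS [L M T^-1], RHS [L^-1 M T] → incorrect ✗
- F = mv: LHS [L M T^-2], RHS [L M T^-1] → incorrect ✗
- E = ½mv²: LHS [L^2 M T^-2], RHS [L^2 M T^-2] → correct ✓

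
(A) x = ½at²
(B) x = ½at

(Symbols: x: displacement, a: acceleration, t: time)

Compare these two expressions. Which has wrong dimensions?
(B)

(A) x = ½at²: LHS [L], RHS [L] ✓
(B) x = ½at: LHS [L], RHS [L T^-1] ✗

Expression (B) x = ½at is dimensionally incorrect.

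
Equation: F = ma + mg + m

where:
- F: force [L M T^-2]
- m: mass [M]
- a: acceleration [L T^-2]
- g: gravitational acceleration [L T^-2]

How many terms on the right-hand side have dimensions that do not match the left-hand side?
1

LHS F: [L M T^-2]
- ma: [L M T^-2] ✓
- mg: [L M T^-2] ✓
- m: [M] ✗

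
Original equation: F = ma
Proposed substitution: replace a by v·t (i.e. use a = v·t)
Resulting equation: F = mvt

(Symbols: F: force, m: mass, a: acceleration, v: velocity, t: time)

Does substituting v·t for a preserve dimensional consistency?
No

[a] = [L T^-2] and [v·t] = [L]. These differ, so the substitution replaces a quantity by one of different dimensions and the result F = mvt has LHS [L M T^-2] vs RHS [L M] — inconsistent.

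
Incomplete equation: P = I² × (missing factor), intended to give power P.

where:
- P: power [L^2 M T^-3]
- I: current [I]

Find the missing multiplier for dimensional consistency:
R (resistance), dimensions [I^-2 L^2 M T^-3]

P has dimensions [L^2 M T^-3] and I² has dimensions [I^2].
The missing factor must have dimensions [L^2 M T^-3] / [I^2] = [I^-2 L^2 M T^-3], i.e. resistance (R).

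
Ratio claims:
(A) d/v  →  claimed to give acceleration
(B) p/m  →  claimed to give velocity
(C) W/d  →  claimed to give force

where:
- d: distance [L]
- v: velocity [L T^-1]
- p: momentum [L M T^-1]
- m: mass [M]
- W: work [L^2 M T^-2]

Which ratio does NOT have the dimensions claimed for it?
(A) d/v does not give acceleration

(A) d/v: [T] ≠ acceleration [L T^-2] ✗
(B) p/m: [L T^-1] = velocity [L T^-1] ✓
(C) W/d: [L M T^-2] = force [L M T^-2] ✓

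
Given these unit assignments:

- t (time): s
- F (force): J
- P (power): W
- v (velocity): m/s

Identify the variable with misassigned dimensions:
F

The variable F (force) should have units N, not J.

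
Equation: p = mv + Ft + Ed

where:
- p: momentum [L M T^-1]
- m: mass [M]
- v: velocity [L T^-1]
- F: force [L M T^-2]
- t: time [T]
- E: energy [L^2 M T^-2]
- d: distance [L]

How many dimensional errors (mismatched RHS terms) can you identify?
1

LHS p: [L M T^-1]
- mv: [L M T^-1] ✓
- Ft: [L M T^-1] ✓
- Ed: [L^3 M T^-2] ✗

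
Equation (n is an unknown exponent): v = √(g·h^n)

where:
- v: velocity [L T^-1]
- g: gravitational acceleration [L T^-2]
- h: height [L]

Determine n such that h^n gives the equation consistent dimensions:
n = 1

v has dimensions [L T^-1]; h has dimensions [L].
With n = 1: √(g·h^1) has dimensions [L T^-1], matching the LHS ✓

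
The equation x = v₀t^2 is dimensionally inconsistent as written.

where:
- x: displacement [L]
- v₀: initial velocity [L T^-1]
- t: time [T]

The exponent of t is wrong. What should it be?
The exponent of t should be 1: x = v₀t

The LHS x has dimensions [L]; t has dimensions [T].
As written, the RHS v₀t^2 (exponent 2 on t) has dimensions [L T], which does not match.
With exponent 1, the RHS v₀t has dimensions [L], matching the LHS.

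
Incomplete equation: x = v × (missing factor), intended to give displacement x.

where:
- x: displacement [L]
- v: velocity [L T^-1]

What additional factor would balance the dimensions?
t (time), dimensions [T]

x has dimensions [L] and v has dimensions [L T^-1].
The missing factor must have dimensions [L] / [L T^-1] = [T], i.e. time (t).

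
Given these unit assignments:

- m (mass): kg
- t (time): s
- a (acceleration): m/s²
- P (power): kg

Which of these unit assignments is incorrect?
P

The variable P (power) should have units W, not kg.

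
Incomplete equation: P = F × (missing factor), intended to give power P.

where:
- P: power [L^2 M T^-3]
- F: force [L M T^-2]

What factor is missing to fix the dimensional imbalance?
v (velocity), dimensions [L T^-1]

P has dimensions [L^2 M T^-3] and F has dimensions [L M T^-2].
The missing factor must have dimensions [L^2 M T^-3] / [L M T^-2] = [L T^-1], i.e. velocity (v).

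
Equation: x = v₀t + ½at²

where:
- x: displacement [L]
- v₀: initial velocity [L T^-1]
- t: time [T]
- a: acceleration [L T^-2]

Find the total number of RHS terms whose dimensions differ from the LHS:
0

LHS x: [L]
- v₀t: [L] ✓
- ½at²: [L] ✓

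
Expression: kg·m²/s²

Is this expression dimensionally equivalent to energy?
Yes

The expression kg·m²/s² has dimensions [L^2 M T^-2], which is exactly energy [L^2 M T^-2].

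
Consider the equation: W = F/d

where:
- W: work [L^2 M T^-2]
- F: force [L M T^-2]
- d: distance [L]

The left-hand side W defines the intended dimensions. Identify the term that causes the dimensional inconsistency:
The right-hand side term F/d

W has dimensions [L^2 M T^-2], but F/d has dimensions [M T^-2], so the term F/d is dimensionally wrong for W.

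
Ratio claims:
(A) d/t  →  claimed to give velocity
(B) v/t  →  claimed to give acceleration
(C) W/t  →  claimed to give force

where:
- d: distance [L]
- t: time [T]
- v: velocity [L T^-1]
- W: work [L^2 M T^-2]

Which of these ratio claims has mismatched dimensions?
(C) W/t does not give force

(A) d/t: [L T^-1] = velocity [L T^-1] ✓
(B) v/t: [L T^-2] = acceleration [L T^-2] ✓
(C) W/t: [L^2 M T^-3] ≠ force [L M T^-2] ✗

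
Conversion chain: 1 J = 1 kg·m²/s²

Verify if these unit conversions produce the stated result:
The chain is correct (no errors).

Correct: Joule is defined as kg·m²/s²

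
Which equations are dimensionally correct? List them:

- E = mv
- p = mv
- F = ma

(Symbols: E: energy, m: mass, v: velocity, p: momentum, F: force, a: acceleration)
Dimensionally correct: p = mv, F = ma
Dimensionally incorrect: E = mv
Ordered (correct first, then incorrect): p = mv, F = ma, E = mv

- E = mv: LHS [L^2 M T^-2], RHS [L M T^-1] → incorrect ✗
- p = mv: LHS [L M T^-1], RHS [L M T^-1] → correct ✓
- F = ma: LHS [L M T^-2], RHS [L M T^-2] → correct ✓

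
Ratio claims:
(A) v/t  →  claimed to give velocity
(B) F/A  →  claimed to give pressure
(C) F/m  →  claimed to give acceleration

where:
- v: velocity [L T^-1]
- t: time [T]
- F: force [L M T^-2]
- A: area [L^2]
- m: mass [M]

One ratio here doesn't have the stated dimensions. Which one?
(A) v/t does not give velocity

(A) v/t: [L T^-2] ≠ velocity [L T^-1] ✗
(B) F/A: [L^-1 M T^-2] = pressure [L^-1 M T^-2] ✓
(C) F/m: [L T^-2] = acceleration [L T^-2] ✓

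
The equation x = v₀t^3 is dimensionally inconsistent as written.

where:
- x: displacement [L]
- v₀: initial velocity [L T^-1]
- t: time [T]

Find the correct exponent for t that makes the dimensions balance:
The exponent of t should be 1: x = v₀t

The LHS x has dimensions [L]; t has dimensions [T].
As written, the RHS v₀t^3 (exponent 3 on t) has dimensions [L T^2], which does not match.
With exponent 1, the RHS v₀t has dimensions [L], matching the LHS.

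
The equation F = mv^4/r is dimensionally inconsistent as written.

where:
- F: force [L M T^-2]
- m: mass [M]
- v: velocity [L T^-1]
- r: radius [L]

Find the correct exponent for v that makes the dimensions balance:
The exponent of v should be 2: F = mv^2/r

The LHS F has dimensions [L M T^-2]; v has dimensions [L T^-1].
As written, the RHS mv^4/r (exponent 4 on v) has dimensions [L^3 M T^-4], which does not match.
With exponent 2, the RHS mv^2/r has dimensions [L M T^-2], matching the LHS.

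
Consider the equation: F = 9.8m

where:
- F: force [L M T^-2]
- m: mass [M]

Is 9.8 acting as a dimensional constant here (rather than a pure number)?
Yes

F has dimensions [L M T^-2], while m alone has dimensions [M]. For the equation to balance, the factor 9.8 must carry dimensions [L T^-2] — it is a dimensional constant (a numerical value of a physical quantity with its units suppressed), not a pure number.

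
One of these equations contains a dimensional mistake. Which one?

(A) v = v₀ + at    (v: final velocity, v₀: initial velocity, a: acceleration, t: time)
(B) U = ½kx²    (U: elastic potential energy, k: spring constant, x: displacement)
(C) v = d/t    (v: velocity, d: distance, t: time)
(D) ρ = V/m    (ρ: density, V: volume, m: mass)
(D) ρ = V/m

The equation (D) ρ = V/m is dimensionally incorrect.

LHS (ρ): [L^-3 M]
RHS (V/m): [L^3 M^-1] ✗

The dimensions do not match. The other three equations balance.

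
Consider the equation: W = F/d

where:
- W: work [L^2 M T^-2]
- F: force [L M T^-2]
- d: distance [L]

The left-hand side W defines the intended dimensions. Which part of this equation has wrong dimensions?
The right-hand side term F/d

W has dimensions [L^2 M T^-2], but F/d has dimensions [M T^-2], so the term F/d is dimensionally wrong for W.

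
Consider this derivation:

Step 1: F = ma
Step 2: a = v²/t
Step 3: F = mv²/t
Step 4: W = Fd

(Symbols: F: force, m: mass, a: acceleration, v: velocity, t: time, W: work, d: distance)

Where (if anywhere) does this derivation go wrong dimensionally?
Step 2

Step 1: F = ma → LHS [L M T^-2], RHS [L M T^-2] ✓
Step 2: a = v²/t → LHS [L T^-2], RHS [L^2 T^-3] ✗

The first dimensional inconsistency appears in step 2: a = v²/t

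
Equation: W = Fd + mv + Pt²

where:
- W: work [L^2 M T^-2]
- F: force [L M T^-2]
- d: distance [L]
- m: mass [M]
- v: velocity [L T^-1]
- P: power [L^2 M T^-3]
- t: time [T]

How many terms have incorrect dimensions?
2

LHS W: [L^2 M T^-2]
- Fd: [L^2 M T^-2] ✓
- mv: [L M T^-1] ✗
- Pt²: [L^2 M T^-1] ✗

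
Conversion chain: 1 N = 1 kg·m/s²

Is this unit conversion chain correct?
The chain is correct (no errors).

Correct: Newton is defined as kg·m/s²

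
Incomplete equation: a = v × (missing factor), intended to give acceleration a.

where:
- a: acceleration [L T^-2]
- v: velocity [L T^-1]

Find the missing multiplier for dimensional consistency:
1/t (inverse time), dimensions [T^-1]

a has dimensions [L T^-2] and v has dimensions [L T^-1].
The missing factor must have dimensions [L T^-2] / [L T^-1] = [T^-1], i.e. inverse time (1/t).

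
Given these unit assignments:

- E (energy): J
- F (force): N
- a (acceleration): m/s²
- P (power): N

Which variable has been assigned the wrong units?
P

The variable P (power) should have units W, not N.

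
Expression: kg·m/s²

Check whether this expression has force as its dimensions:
Yes

The expression kg·m/s² has dimensions [L M T^-2], which is exactly force [L M T^-2].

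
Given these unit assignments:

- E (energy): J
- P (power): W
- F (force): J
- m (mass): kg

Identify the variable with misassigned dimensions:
F

The variable F (force) should have units N, not J.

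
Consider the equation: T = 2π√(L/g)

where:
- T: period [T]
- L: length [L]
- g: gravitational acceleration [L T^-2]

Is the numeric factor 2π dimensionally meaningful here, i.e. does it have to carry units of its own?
No

T has dimensions [T] and √(L/g) already has dimensions [T], so the equation balances without 2π contributing any dimensions. 2π is a pure (dimensionless) number; changing or removing it would not affect dimensional consistency.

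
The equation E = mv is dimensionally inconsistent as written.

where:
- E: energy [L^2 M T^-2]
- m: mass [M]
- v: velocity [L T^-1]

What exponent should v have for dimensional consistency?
The exponent of v should be 2: E = mv^2

The LHS E has dimensions [L^2 M T^-2]; v has dimensions [L T^-1].
As written, the RHS mv (exponent 1 on v) has dimensions [L M T^-1], which does not match.
With exponent 2, the RHS mv^2 has dimensions [L^2 M T^-2], matching the LHS.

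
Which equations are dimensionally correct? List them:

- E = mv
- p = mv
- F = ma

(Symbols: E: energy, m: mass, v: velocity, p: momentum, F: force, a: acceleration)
Dimensionally correct: p = mv, F = ma
Dimensionally incorrect: E = mv
Ordered (correct first, then incorrect): p = mv, F = ma, E = mv

- E = mv: LHS [L^2 M T^-2], RHS [L M T^-1] → incorrect ✗
- p = mv: LHS [L M T^-1], RHS [L M T^-1] → correct ✓
- F = ma: LHS [L M T^-2], RHS [L M T^-2] → correct ✓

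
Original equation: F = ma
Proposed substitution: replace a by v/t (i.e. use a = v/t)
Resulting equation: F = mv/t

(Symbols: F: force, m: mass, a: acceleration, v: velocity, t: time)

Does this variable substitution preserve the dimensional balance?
Yes

[a] = [L T^-2] and [v/t] = [L T^-2]. These match, so the substitution replaces a quantity by one of the same dimensions and the result F = mv/t has LHS [L M T^-2] vs RHS [L M T^-2] — still consistent.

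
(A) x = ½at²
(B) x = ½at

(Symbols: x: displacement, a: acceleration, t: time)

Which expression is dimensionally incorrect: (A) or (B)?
(B)

(A) x = ½at²: LHS [L], RHS [L] ✓
(B) x = ½at: LHS [L], RHS [L T^-1] ✗

Expression (B) x = ½at is dimensionally incorrect.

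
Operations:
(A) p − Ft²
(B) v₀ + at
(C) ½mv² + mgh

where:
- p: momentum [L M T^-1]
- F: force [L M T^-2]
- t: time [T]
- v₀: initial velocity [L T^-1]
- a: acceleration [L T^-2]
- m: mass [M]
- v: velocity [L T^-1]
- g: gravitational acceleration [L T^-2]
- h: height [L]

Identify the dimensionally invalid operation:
(A) p − Ft²

(A) p − Ft²: p [L M T^-1] and Ft² [L M] — different dimensions cannot be added/subtracted ✗
(B) v₀ + at: v₀ [L T^-1] and at [L T^-1] — same dimensions ✓
(C) ½mv² + mgh: ½mv² [L^2 M T^-2] and mgh [L^2 M T^-2] — same dimensions ✓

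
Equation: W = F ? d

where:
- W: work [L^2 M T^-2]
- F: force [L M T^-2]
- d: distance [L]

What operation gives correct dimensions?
multiplication (×): W = F × d

W [L^2 M T^-2]; F [L M T^-2]; d [L].
F × d → [L^2 M T^-2] ✓
F ÷ d → [M T^-2] ✗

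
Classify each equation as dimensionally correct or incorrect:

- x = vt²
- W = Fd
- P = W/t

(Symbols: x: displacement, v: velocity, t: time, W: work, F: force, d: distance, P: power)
Dimensionally correct: W = Fd, P = W/t
Dimensionally incorrect: x = vt²
Ordered (correct first, then incorrect): W = Fd, P = W/t, x = vt²

- x = vt²: LHS [L], RHS [L T] → incorrect ✗
- W = Fd: LHS [L^2 M T^-2], RHS [L^2 M T^-2] → correct ✓
- P = W/t: LHS [L^2 M T^-3], RHS [L^2 M T^-3] → correct ✓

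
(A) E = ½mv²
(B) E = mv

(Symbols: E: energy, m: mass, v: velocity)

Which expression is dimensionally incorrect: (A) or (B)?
(B)

(A) E = ½mv²: LHS [L^2 M T^-2], RHS [L^2 M T^-2] ✓
(B) E = mv: LHS [L^2 M T^-2], RHS [L M T^-1] ✗

Expression (B) E = mv is dimensionally incorrect.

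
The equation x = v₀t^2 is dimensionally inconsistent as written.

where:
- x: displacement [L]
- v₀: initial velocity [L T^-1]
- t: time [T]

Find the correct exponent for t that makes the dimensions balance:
The exponent of t should be 1: x = v₀t

The LHS x has dimensions [L]; t has dimensions [T].
As written, the RHS v₀t^2 (exponent 2 on t) has dimensions [L T], which does not match.
With exponent 1, the RHS v₀t has dimensions [L], matching the LHS.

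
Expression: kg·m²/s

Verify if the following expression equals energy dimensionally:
No

The expression kg·m²/s has dimensions [L^2 M T^-1], but energy has dimensions [L^2 M T^-2].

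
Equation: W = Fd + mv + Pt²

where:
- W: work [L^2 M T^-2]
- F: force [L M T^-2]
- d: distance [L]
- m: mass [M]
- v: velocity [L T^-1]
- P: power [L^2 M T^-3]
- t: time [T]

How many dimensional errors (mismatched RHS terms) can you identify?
2

LHS W: [L^2 M T^-2]
- Fd: [L^2 M T^-2] ✓
- mv: [L M T^-1] ✗
- Pt²: [L^2 M T^-1] ✗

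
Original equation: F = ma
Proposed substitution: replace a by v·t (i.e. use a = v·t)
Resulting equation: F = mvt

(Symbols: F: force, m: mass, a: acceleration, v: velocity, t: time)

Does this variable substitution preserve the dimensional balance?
No

[a] = [L T^-2] and [v·t] = [L]. These differ, so the substitution replaces a quantity by one of different dimensions and the result F = mvt has LHS [L M T^-2] vs RHS [L M] — inconsistent.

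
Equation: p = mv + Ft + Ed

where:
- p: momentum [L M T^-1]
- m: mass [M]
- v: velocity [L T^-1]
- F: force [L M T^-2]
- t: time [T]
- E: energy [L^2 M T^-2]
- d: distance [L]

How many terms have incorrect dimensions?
1

LHS p: [L M T^-1]
- mv: [L M T^-1] ✓
- Ft: [L M T^-1] ✓
- Ed: [L^3 M T^-2] ✗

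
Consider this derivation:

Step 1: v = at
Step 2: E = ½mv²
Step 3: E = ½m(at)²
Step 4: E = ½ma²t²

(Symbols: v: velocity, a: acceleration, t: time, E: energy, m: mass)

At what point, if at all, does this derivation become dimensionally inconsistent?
No step introduces an error — all steps are dimensionally consistent.

Step 1: v = at → LHS [L T^-1], RHS [L T^-1] ✓
Step 2: E = ½mv² → LHS [L^2 M T^-2], RHS [L^2 M T^-2] ✓
Step 3: E = ½m(at)² → LHS [L^2 M T^-2], RHS [L^2 M T^-2] ✓
Step 4: E = ½ma²t² → LHS [L^2 M T^-2], RHS [L^2 M T^-2] ✓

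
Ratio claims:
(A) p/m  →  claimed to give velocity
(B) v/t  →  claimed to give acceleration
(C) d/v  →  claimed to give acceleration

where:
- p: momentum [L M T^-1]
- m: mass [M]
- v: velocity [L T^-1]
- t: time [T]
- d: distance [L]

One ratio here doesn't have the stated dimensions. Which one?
(C) d/v does not give acceleration

(A) p/m: [L T^-1] = velocity [L T^-1] ✓
(B) v/t: [L T^-2] = acceleration [L T^-2] ✓
(C) d/v: [T] ≠ acceleration [L T^-2] ✗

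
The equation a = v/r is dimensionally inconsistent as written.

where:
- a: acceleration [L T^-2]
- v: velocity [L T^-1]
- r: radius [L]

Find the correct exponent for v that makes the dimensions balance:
The exponent of v should be 2: a = v^2/r

The LHS a has dimensions [L T^-2]; v has dimensions [L T^-1].
As written, the RHS v/r (exponent 1 on v) has dimensions [T^-1], which does not match.
With exponent 2, the RHS v^2/r has dimensions [L T^-2], matching the LHS.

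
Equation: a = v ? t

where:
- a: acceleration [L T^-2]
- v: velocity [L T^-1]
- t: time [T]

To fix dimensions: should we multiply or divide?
division (÷): a = v ÷ t

a [L T^-2]; v [L T^-1]; t [T].
v × t → [L] ✗
v ÷ t → [L T^-2] ✓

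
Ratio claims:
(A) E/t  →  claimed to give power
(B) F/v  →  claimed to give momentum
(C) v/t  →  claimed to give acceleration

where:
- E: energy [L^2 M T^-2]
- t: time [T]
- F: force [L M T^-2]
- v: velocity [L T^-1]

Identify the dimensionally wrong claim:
(B) F/v does not give momentum

(A) E/t: [L^2 M T^-3] = power [L^2 M T^-3] ✓
(B) F/v: [M T^-1] ≠ momentum [L M T^-1] ✗
(C) v/t: [L T^-2] = acceleration [L T^-2] ✓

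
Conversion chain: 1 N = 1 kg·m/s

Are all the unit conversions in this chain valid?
The chain is incorrect (it contains an error).

Incorrect: Newton is kg·m/s², not kg·m/s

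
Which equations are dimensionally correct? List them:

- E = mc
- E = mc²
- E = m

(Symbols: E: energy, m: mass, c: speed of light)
Dimensionally correct: E = mc²
Dimensionally incorrect: E = mc, E = m
Ordered (correct first, then incorrect): E = mc², E = mc, E = m

- E = mc: LHS [L^2 M T^-2], RHS [L M T^-1] → incorrect ✗
- E = mc²: LHS [L^2 M T^-2], RHS [L^2 M T^-2] → correct ✓
- E = m: LHS [L^2 M T^-2], RHS [M] → incorrect ✗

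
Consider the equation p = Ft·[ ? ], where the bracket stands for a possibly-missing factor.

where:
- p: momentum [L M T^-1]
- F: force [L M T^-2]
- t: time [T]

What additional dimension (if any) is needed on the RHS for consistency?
Nothing is missing — the bracketed factor must be dimensionless.

p has dimensions [L M T^-1] and Ft already has dimensions [L M T^-1], so p = Ft is dimensionally complete.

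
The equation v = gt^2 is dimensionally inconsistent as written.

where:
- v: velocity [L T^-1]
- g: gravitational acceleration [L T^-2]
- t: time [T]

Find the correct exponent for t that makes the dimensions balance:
The exponent of t should be 1: v = gt

The LHS v has dimensions [L T^-1]; t has dimensions [T].
As written, the RHS gt^2 (exponent 2 on t) has dimensions [L], which does not match.
With exponent 1, the RHS gt has dimensions [L T^-1], matching the LHS.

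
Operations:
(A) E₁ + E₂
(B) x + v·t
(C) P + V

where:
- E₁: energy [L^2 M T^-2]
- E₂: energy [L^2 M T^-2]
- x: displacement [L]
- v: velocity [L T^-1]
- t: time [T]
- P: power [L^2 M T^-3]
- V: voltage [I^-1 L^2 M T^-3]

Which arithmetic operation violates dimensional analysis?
(C) P + V

(A) E₁ + E₂: E₁ [L^2 M T^-2] and E₂ [L^2 M T^-2] — same dimensions ✓
(B) x + v·t: x [L] and v·t [L] — same dimensions ✓
(C) P + V: P [L^2 M T^-3] and V [I^-1 L^2 M T^-3] — different dimensions cannot be added/subtracted ✗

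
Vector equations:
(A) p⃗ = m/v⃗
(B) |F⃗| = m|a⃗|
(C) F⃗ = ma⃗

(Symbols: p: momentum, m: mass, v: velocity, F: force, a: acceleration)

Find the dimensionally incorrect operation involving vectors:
(A) p⃗ = m/v⃗

(A) p⃗ = m/v⃗: LHS [L M T^-1], RHS [L^-1 M T] ✗ — momentum is mass times velocity; should be mv⃗ (and division by a vector is undefined)
(B) |F⃗| = m|a⃗|: LHS [L M T^-2], RHS [L M T^-2] ✓ — magnitudes of vectors are scalars
(C) F⃗ = ma⃗: LHS [L M T^-2], RHS [L M T^-2] ✓ — Force and acceleration are vectors, mass is a scalar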